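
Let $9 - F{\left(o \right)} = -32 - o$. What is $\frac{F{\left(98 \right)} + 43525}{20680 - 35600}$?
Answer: $- \frac{5458}{1865} \approx -2.9265$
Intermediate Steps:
$F{\left(o \right)} = 41 + o$ ($F{\left(o \right)} = 9 - \left(-32 - o\right) = 9 + \left(32 + o\right) = 41 + o$)
$\frac{F{\left(98 \right)} + 43525}{20680 - 35600} = \frac{\left(41 + 98\right) + 43525}{20680 - 35600} = \frac{139 + 43525}{-14920} = 43664 \left(- \frac{1}{14920}\right) = - \frac{5458}{1865}$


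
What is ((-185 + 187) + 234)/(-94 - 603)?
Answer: -236/697 ≈ -0.33859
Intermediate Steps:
((-185 + 187) + 234)/(-94 - 603) = (2 + 234)/(-697) = 236*(-1/697) = -236/697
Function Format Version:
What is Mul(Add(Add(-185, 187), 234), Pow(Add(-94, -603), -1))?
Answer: Rational(-236, 697) ≈ -0.33859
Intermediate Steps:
Mul(Add(Add(-185, 187), 234), Pow(Add(-94, -603), -1)) = Mul(Add(2, 234), Pow(-697, -1)) = Mul(236, Rational(-1, 697)) = Rational(-236, 697)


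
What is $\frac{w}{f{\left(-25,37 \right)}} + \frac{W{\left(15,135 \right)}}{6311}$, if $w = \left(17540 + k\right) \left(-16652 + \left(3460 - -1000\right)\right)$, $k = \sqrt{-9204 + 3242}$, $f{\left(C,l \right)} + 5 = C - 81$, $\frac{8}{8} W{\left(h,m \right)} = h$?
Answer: $\frac{449864236715}{233507} + \frac{4064 i \sqrt{5962}}{37} \approx 1.9266 \cdot 10^{6} + 8481.0 i$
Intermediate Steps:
$W{\left(h,m \right)} = h$
$f{\left(C,l \right)} = -86 + C$ ($f{\left(C,l \right)} = -5 + \left(C - 81\right) = -5 + \left(-81 + C\right) = -86 + C$)
$k = i \sqrt{5962}$ ($k = \sqrt{-5962} = i \sqrt{5962} \approx 77.214 i$)
$w = -213847680 - 12192 i \sqrt{5962}$ ($w = \left(17540 + i \sqrt{5962}\right) \left(-16652 + \left(3460 - -1000\right)\right) = \left(17540 + i \sqrt{5962}\right) \left(-16652 + \left(3460 + 1000\right)\right) = \left(17540 + i \sqrt{5962}\right) \left(-16652 + 4460\right) = \left(17540 + i \sqrt{5962}\right) \left(-12192\right) = -213847680 - 12192 i \sqrt{5962} \approx -2.1385 \cdot 10^{8} - 9.4139 \cdot 10^{5} i$)
$\frac{w}{f{\left(-25,37 \right)}} + \frac{W{\left(15,135 \right)}}{6311} = \frac{-213847680 - 12192 i \sqrt{5962}}{-86 - 25} + \frac{15}{6311} = \frac{-213847680 - 12192 i \sqrt{5962}}{-111} + 15 \cdot \frac{1}{6311} = \left(-213847680 - 12192 i \sqrt{5962}\right) \left(- \frac{1}{111}\right) + \frac{15}{6311} = \left(\frac{71282560}{37} + \frac{4064 i \sqrt{5962}}{37}\right) + \frac{15}{6311} = \frac{449864236715}{233507} + \frac{4064 i \sqrt{5962}}{37}$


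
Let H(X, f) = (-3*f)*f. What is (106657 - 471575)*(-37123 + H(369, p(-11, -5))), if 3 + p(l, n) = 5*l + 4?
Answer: 16739153578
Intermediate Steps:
p(l, n) = 1 + 5*l (p(l, n) = -3 + (5*l + 4) = -3 + (4 + 5*l) = 1 + 5*l)
H(X, f) = -3*f²
(106657 - 471575)*(-37123 + H(369, p(-11, -5))) = (106657 - 471575)*(-37123 - 3*(1 + 5*(-11))²) = -364918*(-37123 - 3*(1 - 55)²) = -364918*(-37123 - 3*(-54)²) = -364918*(-37123 - 3*2916) = -364918*(-37123 - 8748) = -364918*(-45871) = 16739153578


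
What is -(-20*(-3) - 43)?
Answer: -17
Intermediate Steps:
-(-20*(-3) - 43) = -(60 - 43) = -1*17 = -17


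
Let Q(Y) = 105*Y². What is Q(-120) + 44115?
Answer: 1556115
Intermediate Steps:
Q(-120) + 44115 = 105*(-120)² + 44115 = 105*14400 + 44115 = 1512000 + 44115 = 1556115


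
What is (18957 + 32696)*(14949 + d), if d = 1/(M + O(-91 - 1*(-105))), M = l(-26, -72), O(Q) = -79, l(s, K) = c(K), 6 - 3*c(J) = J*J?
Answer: 1393750006432/1805 ≈ 7.7216e+8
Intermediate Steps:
c(J) = 2 - J²/3 (c(J) = 2 - J*J/3 = 2 - J²/3)
l(s, K) = 2 - K²/3
M = -1726 (M = 2 - ⅓*(-72)² = 2 - ⅓*5184 = 2 - 1728 = -1726)
d = -1/1805 (d = 1/(-1726 - 79) = 1/(-1805) = -1/1805 ≈ -0.00055402)
(18957 + 32696)*(14949 + d) = (18957 + 32696)*(14949 - 1/1805) = 51653*(26982944/1805) = 1393750006432/1805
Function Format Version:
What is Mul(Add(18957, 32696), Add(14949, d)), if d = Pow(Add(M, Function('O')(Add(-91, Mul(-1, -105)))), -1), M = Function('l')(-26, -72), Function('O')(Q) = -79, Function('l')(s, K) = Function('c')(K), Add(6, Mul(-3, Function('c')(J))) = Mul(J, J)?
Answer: Rational(1393750006432, 1805) ≈ 7.7216e+8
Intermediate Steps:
Function('c')(J) = Add(2, Mul(Rational(-1, 3), Pow(J, 2))) (Function('c')(J) = Add(2, Mul(Rational(-1, 3), Mul(J, J))) = Add(2, Mul(Rational(-1, 3), Pow(J, 2))))
Function('l')(s, K) = Add(2, Mul(Rational(-1, 3), Pow(K, 2)))
M = -1726 (M = Add(2, Mul(Rational(-1, 3), Pow(-72, 2))) = Add(2, Mul(Rational(-1, 3), 5184)) = Add(2, -1728) = -1726)
d = Rational(-1, 1805) (d = Pow(Add(-1726, -79), -1) = Pow(-1805, -1) = Rational(-1, 1805) ≈ -0.00055402)
Mul(Add(18957, 32696), Add(14949, d)) = Mul(Add(18957, 32696), Add(14949, Rational(-1, 1805))) = Mul(51653, Rational(26982944, 1805)) = Rational(1393750006432, 1805)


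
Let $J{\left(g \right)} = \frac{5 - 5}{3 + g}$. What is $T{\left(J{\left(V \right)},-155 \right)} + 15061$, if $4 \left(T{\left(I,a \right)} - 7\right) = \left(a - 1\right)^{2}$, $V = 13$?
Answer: $21152$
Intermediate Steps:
$J{\left(g \right)} = 0$ ($J{\left(g \right)} = \frac{0}{3 + g} = 0$)
$T{\left(I,a \right)} = 7 + \frac{\left(-1 + a\right)^{2}}{4}$ ($T{\left(I,a \right)} = 7 + \frac{\left(a - 1\right)^{2}}{4} = 7 + \frac{\left(-1 + a\right)^{2}}{4}$)
$T{\left(J{\left(V \right)},-155 \right)} + 15061 = \left(7 + \frac{\left(-1 - 155\right)^{2}}{4}\right) + 15061 = \left(7 + \frac{\left(-156\right)^{2}}{4}\right) + 15061 = \left(7 + \frac{1}{4} \cdot 24336\right) + 15061 = \left(7 + 6084\right) + 15061 = 6091 + 15061 = 21152$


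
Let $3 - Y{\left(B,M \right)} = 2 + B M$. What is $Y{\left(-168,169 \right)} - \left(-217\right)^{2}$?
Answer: $-18696$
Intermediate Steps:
$Y{\left(B,M \right)} = 1 - B M$ ($Y{\left(B,M \right)} = 3 - \left(2 + B M\right) = 1 - B M$)
$Y{\left(-168,169 \right)} - \left(-217\right)^{2} = \left(1 - \left(-168\right) 169\right) - \left(-217\right)^{2} = \left(1 + 28392\right) - 47089 = 28393 - 47089 = -18696$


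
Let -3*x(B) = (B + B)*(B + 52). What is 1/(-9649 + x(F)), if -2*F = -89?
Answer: -6/75071 ≈ -7.9924e-5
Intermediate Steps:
F = 89/2 (F = -½*(-89) = 89/2 ≈ 44.500)
x(B) = -2*B*(52 + B)/3 (x(B) = -(B + B)*(B + 52)/3 = -2*B*(52 + B)/3)
1/(-9649 + x(F)) = 1/(-9649 - ⅔*89/2*(52 + 89/2)) = 1/(-9649 - ⅔*89/2*193/2) = 1/(-9649 - 17177/6) = 1/(-75071/6) = -6/75071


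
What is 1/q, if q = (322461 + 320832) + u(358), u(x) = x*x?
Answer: 1/771457 ≈ 1.2962e-6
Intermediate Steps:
u(x) = x²
q = 771457 (q = (322461 + 320832) + 358² = 643293 + 128164 = 771457)
1/q = 1/771457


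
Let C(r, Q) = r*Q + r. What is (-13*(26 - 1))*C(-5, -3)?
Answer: -3250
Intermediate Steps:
C(r, Q) = r + Q*r (C(r, Q) = Q*r + r = r + Q*r)
(-13*(26 - 1))*C(-5, -3) = (-13*(26 - 1))*(-5*(1 - 3)) = (-13*25)*(-5*(-2)) = -325*10 = -3250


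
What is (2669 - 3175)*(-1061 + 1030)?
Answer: 15686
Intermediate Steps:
(2669 - 3175)*(-1061 + 1030) = -506*(-31) = 15686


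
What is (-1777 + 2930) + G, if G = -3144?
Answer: -1991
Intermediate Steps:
(-1777 + 2930) + G = (-1777 + 2930) - 3144 = 1153 - 3144 = -1991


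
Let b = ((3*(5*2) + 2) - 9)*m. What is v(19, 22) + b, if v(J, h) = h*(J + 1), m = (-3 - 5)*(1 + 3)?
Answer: -296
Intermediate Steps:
m = -32 (m = -8*4 = -32)
v(J, h) = h*(1 + J)
b = -736 (b = ((3*(5*2) + 2) - 9)*(-32) = ((3*10 + 2) - 9)*(-32) = ((30 + 2) - 9)*(-32) = (32 - 9)*(-32) = 23*(-32) = -736)
v(19, 22) + b = 22*(1 + 19) - 736 = 22*20 - 736 = 440 - 736 = -296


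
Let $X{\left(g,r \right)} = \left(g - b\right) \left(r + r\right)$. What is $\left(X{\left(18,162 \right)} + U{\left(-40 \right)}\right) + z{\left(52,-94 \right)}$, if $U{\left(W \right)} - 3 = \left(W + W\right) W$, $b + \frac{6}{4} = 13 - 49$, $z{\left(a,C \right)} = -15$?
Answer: $21170$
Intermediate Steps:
$b = - \frac{75}{2}$ ($b = - \frac{3}{2} + \left(13 - 49\right) = - \frac{3}{2} - 36 = - \frac{75}{2} \approx -37.5$)
$U{\left(W \right)} = 3 + 2 W^{2}$ ($U{\left(W \right)} = 3 + \left(W + W\right) W = 3 + 2 W W = 3 + 2 W^{2}$)
$X{\left(g,r \right)} = 2 r \left(\frac{75}{2} + g\right)$ ($X{\left(g,r \right)} = \left(g - - \frac{75}{2}\right) \left(r + r\right) = \left(g + \frac{75}{2}\right) 2 r = \left(\frac{75}{2} + g\right) 2 r = 2 r \left(\frac{75}{2} + g\right)$)
$\left(X{\left(18,162 \right)} + U{\left(-40 \right)}\right) + z{\left(52,-94 \right)} = \left(162 \left(75 + 2 \cdot 18\right) + \left(3 + 2 \left(-40\right)^{2}\right)\right) - 15 = \left(162 \left(75 + 36\right) + \left(3 + 2 \cdot 1600\right)\right) - 15 = \left(162 \cdot 111 + \left(3 + 3200\right)\right) - 15 = \left(17982 + 3203\right) - 15 = 21185 - 15 = 21170$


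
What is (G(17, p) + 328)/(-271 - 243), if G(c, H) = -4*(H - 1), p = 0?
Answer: -166/257 ≈ -0.64591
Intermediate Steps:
G(c, H) = 4 - 4*H (G(c, H) = -4*(-1 + H) = 4 - 4*H)
(G(17, p) + 328)/(-271 - 243) = ((4 - 4*0) + 328)/(-271 - 243) = ((4 + 0) + 328)/(-514) = (4 + 328)*(-1/514) = 332*(-1/514) = -166/257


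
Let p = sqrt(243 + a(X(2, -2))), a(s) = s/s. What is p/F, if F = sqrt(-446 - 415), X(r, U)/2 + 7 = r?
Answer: -2*I*sqrt(52521)/861 ≈ -0.53234*I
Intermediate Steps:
X(r, U) = -14 + 2*r
a(s) = 1
p = 2*sqrt(61) (p = sqrt(243 + 1) = sqrt(244) = 2*sqrt(61) ≈ 15.620)
F = I*sqrt(861) (F = sqrt(-861) = I*sqrt(861) ≈ 29.343*I)
p/F = (2*sqrt(61))/((I*sqrt(861))) = (2*sqrt(61))*(-I*sqrt(861)/861) = -2*I*sqrt(52521)/861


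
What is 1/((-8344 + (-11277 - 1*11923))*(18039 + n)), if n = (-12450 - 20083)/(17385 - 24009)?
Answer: -828/471278672467 ≈ -1.7569e-9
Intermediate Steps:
n = 32533/6624 (n = -32533/(-6624) = -32533*(-1/6624) = 32533/6624 ≈ 4.9114)
1/((-8344 + (-11277 - 1*11923))*(18039 + n)) = 1/((-8344 + (-11277 - 1*11923))*(18039 + 32533/6624)) = 1/((-8344 + (-11277 - 11923))*(119522869/6624)) = 1/((-8344 - 23200)*(119522869/6624)) = 1/(-31544*119522869/6624) = 1/(-471278672467/828) = -828/471278672467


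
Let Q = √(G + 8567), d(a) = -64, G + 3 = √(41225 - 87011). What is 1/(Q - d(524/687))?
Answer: 1/(64 + √(8564 + I*√45786)) ≈ 0.0063874 - 4.717e-5*I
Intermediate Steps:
G = -3 + I*√45786 (G = -3 + √(41225 - 87011) = -3 + √(-45786) = -3 + I*√45786 ≈ -3.0 + 213.98*I)
Q = √(8564 + I*√45786) (Q = √((-3 + I*√45786) + 8567) = √(8564 + I*√45786) ≈ 92.549 + 1.156*I)
1/(Q - d(524/687)) = 1/(√(8564 + I*√45786) - 1*(-64)) = 1/(√(8564 + I*√45786) + 64) = 1/(64 + √(8564 + I*√45786))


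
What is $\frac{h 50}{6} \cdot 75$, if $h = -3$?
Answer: $-1875$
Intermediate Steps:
$\frac{h 50}{6} \cdot 75 = \frac{\left(-3\right) 50}{6} \cdot 75 = \left(-150\right) \frac{1}{6} \cdot 75 = \left(-25\right) 75 = -1875$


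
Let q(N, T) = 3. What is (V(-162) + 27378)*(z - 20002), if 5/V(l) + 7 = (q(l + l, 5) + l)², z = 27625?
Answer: 5274746871471/25274 ≈ 2.0870e+8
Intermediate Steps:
V(l) = 5/(-7 + (3 + l)²)
(V(-162) + 27378)*(z - 20002) = (5/(-7 + (3 - 162)²) + 27378)*(27625 - 20002) = (5/(-7 + (-159)²) + 27378)*7623 = (5/(-7 + 25281) + 27378)*7623 = (5/25274 + 27378)*7623 = (691951577/25274)*7623 = 5274746871471/25274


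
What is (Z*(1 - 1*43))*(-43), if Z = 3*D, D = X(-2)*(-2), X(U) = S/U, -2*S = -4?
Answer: 10836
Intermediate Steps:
S = 2 (S = -1/2*(-4) = 2)
X(U) = 2/U
D = 2 (D = (2/(-2))*(-2) = (2*(-1/2))*(-2) = -1*(-2) = 2)
Z = 6 (Z = 3*2 = 6)
(Z*(1 - 1*43))*(-43) = (6*(1 - 1*43))*(-43) = (6*(1 - 43))*(-43) = (6*(-42))*(-43) = -252*(-43) = 10836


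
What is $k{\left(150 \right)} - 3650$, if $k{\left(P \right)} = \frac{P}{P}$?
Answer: $-3649$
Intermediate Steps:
$k{\left(P \right)} = 1$
$k{\left(150 \right)} - 3650 = 1 - 3650 = -3649$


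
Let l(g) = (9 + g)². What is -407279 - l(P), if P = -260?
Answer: -470280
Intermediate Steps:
-407279 - l(P) = -407279 - (9 - 260)² = -407279 - 1*(-251)² = -407279 - 1*63001 = -407279 - 63001 = -470280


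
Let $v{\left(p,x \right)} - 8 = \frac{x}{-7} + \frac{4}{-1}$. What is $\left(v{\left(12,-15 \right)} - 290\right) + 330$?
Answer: $\frac{323}{7} \approx 46.143$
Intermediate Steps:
$v{\left(p,x \right)} = 4 - \frac{x}{7}$ ($v{\left(p,x \right)} = 8 + \left(\frac{x}{-7} + \frac{4}{-1}\right) = 8 + \left(x \left(- \frac{1}{7}\right) + 4 \left(-1\right)\right) = 8 - \left(4 + \frac{x}{7}\right) = 4 - \frac{x}{7}$)
$\left(v{\left(12,-15 \right)} - 290\right) + 330 = \left(\left(4 - - \frac{15}{7}\right) - 290\right) + 330 = \left(\left(4 + \frac{15}{7}\right) - 290\right) + 330 = \left(\frac{43}{7} - 290\right) + 330 = - \frac{1987}{7} + 330 = \frac{323}{7}$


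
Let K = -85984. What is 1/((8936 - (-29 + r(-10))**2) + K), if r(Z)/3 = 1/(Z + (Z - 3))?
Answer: -529/41207292 ≈ -1.2838e-5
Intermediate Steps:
r(Z) = 3/(-3 + 2*Z) (r(Z) = 3/(Z + (Z - 3)) = 3/(Z + (-3 + Z)) = 3/(-3 + 2*Z))
1/((8936 - (-29 + r(-10))**2) + K) = 1/((8936 - (-29 + 3/(-3 + 2*(-10)))**2) - 85984) = 1/((8936 - (-29 + 3/(-3 - 20))**2) - 85984) = 1/((8936 - (-29 + 3/(-23))**2) - 85984) = 1/((8936 - (-29 + 3*(-1/23))**2) - 85984) = 1/((8936 - (-29 - 3/23)**2) - 85984) = 1/((8936 - (-670/23)**2) - 85984) = 1/((8936 - 1*448900/529) - 85984) = 1/((8936 - 448900/529) - 85984) = 1/(4278244/529 - 85984) = 1/(-41207292/529) = -529/41207292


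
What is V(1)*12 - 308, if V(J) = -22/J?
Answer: -572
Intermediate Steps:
V(1)*12 - 308 = -22/1*12 - 308 = -22*1*12 - 308 = -22*12 - 308 = -264 - 308 = -572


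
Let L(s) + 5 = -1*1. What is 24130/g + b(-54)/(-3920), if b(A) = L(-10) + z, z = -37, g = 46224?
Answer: 6036077/11324880 ≈ 0.53299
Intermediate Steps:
L(s) = -6 (L(s) = -5 - 1*1 = -5 - 1 = -6)
b(A) = -43 (b(A) = -6 - 37 = -43)
24130/g + b(-54)/(-3920) = 24130/46224 - 43/(-3920) = 24130*(1/46224) - 43*(-1/3920) = 12065/23112 + 43/3920 = 6036077/11324880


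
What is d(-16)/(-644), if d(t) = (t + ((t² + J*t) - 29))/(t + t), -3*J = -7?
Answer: 521/61824 ≈ 0.0084271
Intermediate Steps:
J = 7/3 (J = -⅓*(-7) = 7/3 ≈ 2.3333)
d(t) = (-29 + t² + 10*t/3)/(2*t) (d(t) = (t + ((t² + 7*t/3) - 29))/(t + t) = (t + (-29 + t² + 7*t/3))/((2*t)) = (-29 + t² + 10*t/3)*(1/(2*t)) = (-29 + t² + 10*t/3)/(2*t))
d(-16)/(-644) = ((⅙)*(-87 - 16*(10 + 3*(-16)))/(-16))/(-644) = ((⅙)*(-1/16)*(-87 - 16*(10 - 48)))*(-1/644) = ((⅙)*(-1/16)*(-87 - 16*(-38)))*(-1/644) = ((⅙)*(-1/16)*(-87 + 608))*(-1/644) = ((⅙)*(-1/16)*521)*(-1/644) = -521/96*(-1/644) = 521/61824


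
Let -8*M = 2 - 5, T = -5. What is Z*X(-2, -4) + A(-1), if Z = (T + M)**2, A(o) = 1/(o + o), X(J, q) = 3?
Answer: 4075/64 ≈ 63.672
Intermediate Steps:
M = 3/8 (M = -(2 - 5)/8 = -1/8*(-3) = 3/8 ≈ 0.37500)
A(o) = 1/(2*o)
Z = 1369/64 (Z = (-5 + 3/8)**2 = (-37/8)**2 = 1369/64 ≈ 21.391)
Z*X(-2, -4) + A(-1) = (1369/64)*3 + (1/2)/(-1) = 4107/64 + (1/2)*(-1) = 4107/64 - 1/2 = 4075/64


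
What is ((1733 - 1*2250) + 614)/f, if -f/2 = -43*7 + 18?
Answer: 97/566 ≈ 0.17138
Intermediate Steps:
f = 566 (f = -2*(-43*7 + 18) = -2*(-301 + 18) = -2*(-283) = 566)
((1733 - 1*2250) + 614)/f = ((1733 - 1*2250) + 614)/566 = ((1733 - 2250) + 614)*(1/566) = (-517 + 614)*(1/566) = 97*(1/566) = 97/566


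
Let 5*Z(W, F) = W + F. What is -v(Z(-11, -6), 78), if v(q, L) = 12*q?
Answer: 204/5 ≈ 40.800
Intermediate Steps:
Z(W, F) = F/5 + W/5 (Z(W, F) = (W + F)/5 = (F + W)/5 = F/5 + W/5)
-v(Z(-11, -6), 78) = -12*((⅕)*(-6) + (⅕)*(-11)) = -12*(-6/5 - 11/5) = -12*(-17)/5 = -1*(-204/5) = 204/5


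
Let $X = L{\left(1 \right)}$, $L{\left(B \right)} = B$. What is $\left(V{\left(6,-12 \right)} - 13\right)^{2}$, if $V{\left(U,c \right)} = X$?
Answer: $144$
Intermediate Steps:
$X = 1$
$V{\left(U,c \right)} = 1$
$\left(V{\left(6,-12 \right)} - 13\right)^{2} = \left(1 - 13\right)^{2} = \left(-12\right)^{2} = 144$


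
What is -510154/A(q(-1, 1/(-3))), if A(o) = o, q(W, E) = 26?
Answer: -255077/13 ≈ -19621.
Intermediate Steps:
-510154/A(q(-1, 1/(-3))) = -510154/26 = -510154*1/26 = -255077/13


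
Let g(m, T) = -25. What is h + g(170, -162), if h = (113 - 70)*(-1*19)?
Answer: -842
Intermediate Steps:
h = -817 (h = 43*(-19) = -817)
h + g(170, -162) = -817 - 25 = -842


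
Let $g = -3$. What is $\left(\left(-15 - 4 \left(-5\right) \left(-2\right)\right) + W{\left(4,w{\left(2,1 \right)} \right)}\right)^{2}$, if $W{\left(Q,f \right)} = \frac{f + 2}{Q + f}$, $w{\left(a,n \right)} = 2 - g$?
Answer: $\frac{238144}{81} \approx 2940.1$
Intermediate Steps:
$w{\left(a,n \right)} = 5$ ($w{\left(a,n \right)} = 2 - -3 = 2 + 3 = 5$)
$W{\left(Q,f \right)} = \frac{2 + f}{Q + f}$
$\left(\left(-15 - 4 \left(-5\right) \left(-2\right)\right) + W{\left(4,w{\left(2,1 \right)} \right)}\right)^{2} = \left(\left(-15 - 4 \left(-5\right) \left(-2\right)\right) + \frac{2 + 5}{4 + 5}\right)^{2} = \left(\left(-15 - \left(-20\right) \left(-2\right)\right) + \frac{1}{9} \cdot 7\right)^{2} = \left(\left(-15 - 40\right) + \frac{1}{9} \cdot 7\right)^{2} = \left(\left(-15 - 40\right) + \frac{7}{9}\right)^{2} = \left(-55 + \frac{7}{9}\right)^{2} = \left(- \frac{488}{9}\right)^{2} = \frac{238144}{81}$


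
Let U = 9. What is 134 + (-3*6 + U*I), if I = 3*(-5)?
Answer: -19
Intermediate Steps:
I = -15
134 + (-3*6 + U*I) = 134 + (-3*6 + 9*(-15)) = 134 + (-18 - 135) = 134 - 153 = -19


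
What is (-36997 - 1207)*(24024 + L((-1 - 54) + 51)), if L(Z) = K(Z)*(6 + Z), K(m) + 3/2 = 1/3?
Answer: -2753171260/3 ≈ -9.1772e+8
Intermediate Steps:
K(m) = -7/6 (K(m) = -3/2 + 1/3 = -7/6)
L(Z) = -7 - 7*Z/6 (L(Z) = -7*(6 + Z)/6 = -7 - 7*Z/6)
(-36997 - 1207)*(24024 + L((-1 - 54) + 51)) = (-36997 - 1207)*(24024 + (-7 - 7*((-1 - 54) + 51)/6)) = -38204*(24024 + (-7 - 7*(-55 + 51)/6)) = -38204*(24024 + (-7 - 7/6*(-4))) = -38204*(24024 + (-7 + 14/3)) = -38204*(24024 - 7/3) = -38204*72065/3 = -2753171260/3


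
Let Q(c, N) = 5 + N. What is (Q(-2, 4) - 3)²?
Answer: 36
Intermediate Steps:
(Q(-2, 4) - 3)² = ((5 + 4) - 3)² = (9 - 3)² = 6² = 36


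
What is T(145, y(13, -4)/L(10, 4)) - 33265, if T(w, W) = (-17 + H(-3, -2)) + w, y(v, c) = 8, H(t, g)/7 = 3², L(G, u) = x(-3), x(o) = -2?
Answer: -33074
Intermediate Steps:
L(G, u) = -2
H(t, g) = 63 (H(t, g) = 7*3² = 7*9 = 63)
T(w, W) = 46 + w (T(w, W) = (-17 + 63) + w = 46 + w)
T(145, y(13, -4)/L(10, 4)) - 33265 = (46 + 145) - 33265 = 191 - 33265 = -33074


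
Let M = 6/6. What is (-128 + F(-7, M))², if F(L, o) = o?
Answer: 16129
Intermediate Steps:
M = 1 (M = 6*(⅙) = 1)
(-128 + F(-7, M))² = (-128 + 1)² = (-127)² = 16129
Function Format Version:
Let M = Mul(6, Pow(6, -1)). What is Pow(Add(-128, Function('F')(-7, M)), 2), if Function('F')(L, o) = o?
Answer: 16129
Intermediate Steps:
M = 1 (M = Mul(6, Rational(1, 6)) = 1)
Pow(Add(-128, Function('F')(-7, M)), 2) = Pow(Add(-128, 1), 2) = Pow(-127, 2) = 16129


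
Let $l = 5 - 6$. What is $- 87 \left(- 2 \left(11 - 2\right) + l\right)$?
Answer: $1653$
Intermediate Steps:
$l = -1$ ($l = 5 - 6 = -1$)
$- 87 \left(- 2 \left(11 - 2\right) + l\right) = - 87 \left(- 2 \left(11 - 2\right) - 1\right) = - 87 \left(\left(-2\right) 9 - 1\right) = - 87 \left(-18 - 1\right) = \left(-87\right) \left(-19\right) = 1653$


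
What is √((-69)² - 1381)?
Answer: 26*√5 ≈ 58.138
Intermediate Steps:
√((-69)² - 1381) = √(4761 - 1381) = √3380 = 26*√5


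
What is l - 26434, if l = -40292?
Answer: -66726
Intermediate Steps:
l - 26434 = -40292 - 26434 = -66726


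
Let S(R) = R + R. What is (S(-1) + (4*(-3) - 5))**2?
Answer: 361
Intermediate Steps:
S(R) = 2*R
(S(-1) + (4*(-3) - 5))**2 = (2*(-1) + (4*(-3) - 5))**2 = (-2 + (-12 - 5))**2 = (-2 - 17)**2 = (-19)**2 = 361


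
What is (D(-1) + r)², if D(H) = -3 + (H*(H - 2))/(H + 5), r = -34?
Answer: 21025/16 ≈ 1314.1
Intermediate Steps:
D(H) = -3 + H*(-2 + H)/(5 + H) (D(H) = -3 + (H*(-2 + H))/(5 + H) = -3 + H*(-2 + H)/(5 + H))
(D(-1) + r)² = ((-15 + (-1)² - 5*(-1))/(5 - 1) - 34)² = ((-15 + 1 + 5)/4 - 34)² = ((¼)*(-9) - 34)² = (-9/4 - 34)² = (-145/4)² = 21025/16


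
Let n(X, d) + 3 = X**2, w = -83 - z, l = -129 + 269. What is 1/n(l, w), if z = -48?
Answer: 1/19597 ≈ 5.1028e-5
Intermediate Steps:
l = 140
w = -35 (w = -83 - 1*(-48) = -83 + 48 = -35)
n(X, d) = -3 + X**2
1/n(l, w) = 1/(-3 + 140**2) = 1/(-3 + 19600) = 1/19597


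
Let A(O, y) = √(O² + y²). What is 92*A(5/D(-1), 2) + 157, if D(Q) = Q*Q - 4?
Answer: 157 + 92*√61/3 ≈ 396.51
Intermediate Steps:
D(Q) = -4 + Q² (D(Q) = Q² - 4 = -4 + Q²)
92*A(5/D(-1), 2) + 157 = 92*√((5/(-4 + (-1)²))² + 2²) + 157 = 92*√((5/(-4 + 1))² + 4) + 157 = 92*√((5/(-3))² + 4) + 157 = 92*√((5*(-⅓))² + 4) + 157 = 92*√((-5/3)² + 4) + 157 = 92*√(25/9 + 4) + 157 = 92*√(61/9) + 157 = 92*(√61/3) + 157 = 92*√61/3 + 157 = 157 + 92*√61/3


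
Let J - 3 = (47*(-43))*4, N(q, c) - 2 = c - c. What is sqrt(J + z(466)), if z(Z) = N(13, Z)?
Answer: I*sqrt(8079) ≈ 89.883*I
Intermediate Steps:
N(q, c) = 2 (N(q, c) = 2 + (c - c) = 2 + 0 = 2)
z(Z) = 2
J = -8081 (J = 3 + (47*(-43))*4 = 3 - 2021*4 = 3 - 8084 = -8081)
sqrt(J + z(466)) = sqrt(-8081 + 2) = sqrt(-8079) = I*sqrt(8079)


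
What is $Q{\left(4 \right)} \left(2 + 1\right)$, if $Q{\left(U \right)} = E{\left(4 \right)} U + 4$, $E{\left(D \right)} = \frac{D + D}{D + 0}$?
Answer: $36$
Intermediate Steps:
$E{\left(D \right)} = 2$ ($E{\left(D \right)} = \frac{2 D}{D} = 2$)
$Q{\left(U \right)} = 4 + 2 U$ ($Q{\left(U \right)} = 2 U + 4 = 4 + 2 U$)
$Q{\left(4 \right)} \left(2 + 1\right) = \left(4 + 2 \cdot 4\right) \left(2 + 1\right) = \left(4 + 8\right) 3 = 12 \cdot 3 = 36$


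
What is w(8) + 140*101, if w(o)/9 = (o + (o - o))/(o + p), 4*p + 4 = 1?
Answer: 410348/29 ≈ 14150.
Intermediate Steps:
p = -3/4 (p = -1 + (1/4)*1 = -1 + 1/4 = -3/4 ≈ -0.75000)
w(o) = 9*o/(-3/4 + o) (w(o) = 9*((o + (o - o))/(o - 3/4)) = 9*((o + 0)/(-3/4 + o)) = 9*(o/(-3/4 + o)) = 9*o/(-3/4 + o))
w(8) + 140*101 = 36*8/(-3 + 4*8) + 140*101 = 36*8/(-3 + 32) + 14140 = 36*8/29 + 14140 = 36*8*(1/29) + 14140 = 288/29 + 14140 = 410348/29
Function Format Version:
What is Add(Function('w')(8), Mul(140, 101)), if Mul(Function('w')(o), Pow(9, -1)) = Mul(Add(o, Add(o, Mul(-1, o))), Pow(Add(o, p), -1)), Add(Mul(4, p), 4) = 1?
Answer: Rational(410348, 29) ≈ 14150.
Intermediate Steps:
p = Rational(-3, 4) (p = Add(-1, Mul(Rational(1, 4), 1)) = Add(-1, Rational(1, 4)) = Rational(-3, 4) ≈ -0.75000)
Function('w')(o) = Mul(9, o, Pow(Add(Rational(-3, 4), o), -1)) (Function('w')(o) = Mul(9, Mul(Add(o, Add(o, Mul(-1, o))), Pow(Add(o, Rational(-3, 4)), -1))) = Mul(9, Mul(Add(o, 0), Pow(Add(Rational(-3, 4), o), -1))) = Mul(9, Mul(o, Pow(Add(Rational(-3, 4), o), -1))) = Mul(9, o, Pow(Add(Rational(-3, 4), o), -1)))
Add(Function('w')(8), Mul(140, 101)) = Add(Mul(36, 8, Pow(Add(-3, Mul(4, 8)), -1)), Mul(140, 101)) = Add(Mul(36, 8, Pow(Add(-3, 32), -1)), 14140) = Add(Mul(36, 8, Pow(29, -1)), 14140) = Add(Mul(36, 8, Rational(1, 29)), 14140) = Add(Rational(288, 29), 14140) = Rational(410348, 29)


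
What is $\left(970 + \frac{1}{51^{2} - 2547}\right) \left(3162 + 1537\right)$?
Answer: $\frac{246138319}{54} \approx 4.5581 \cdot 10^{6}$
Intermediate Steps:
$\left(970 + \frac{1}{51^{2} - 2547}\right) \left(3162 + 1537\right) = \left(970 + \frac{1}{2601 - 2547}\right) 4699 = \left(970 + \frac{1}{54}\right) 4699 = \frac{52381}{54} \cdot 4699 = \frac{246138319}{54}$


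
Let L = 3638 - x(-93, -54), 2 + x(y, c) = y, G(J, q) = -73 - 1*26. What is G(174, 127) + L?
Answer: 3634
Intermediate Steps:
G(J, q) = -99 (G(J, q) = -73 - 26 = -99)
x(y, c) = -2 + y
L = 3733 (L = 3638 - (-2 - 93) = 3638 - 1*(-95) = 3638 + 95 = 3733)
G(174, 127) + L = -99 + 3733 = 3634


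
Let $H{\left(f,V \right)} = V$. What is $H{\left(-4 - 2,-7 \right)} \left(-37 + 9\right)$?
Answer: $196$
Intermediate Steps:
$H{\left(-4 - 2,-7 \right)} \left(-37 + 9\right) = - 7 \left(-37 + 9\right) = \left(-7\right) \left(-28\right) = 196$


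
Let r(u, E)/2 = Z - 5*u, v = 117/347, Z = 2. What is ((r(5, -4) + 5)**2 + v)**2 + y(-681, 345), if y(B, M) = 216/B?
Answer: 77267060307704/27332843 ≈ 2.8269e+6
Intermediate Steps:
v = 117/347 (v = 117*(1/347) = 117/347 ≈ 0.33718)
r(u, E) = 4 - 10*u (r(u, E) = 2*(2 - 5*u) = 4 - 10*u)
((r(5, -4) + 5)**2 + v)**2 + y(-681, 345) = (((4 - 10*5) + 5)**2 + 117/347)**2 + 216/(-681) = (((4 - 50) + 5)**2 + 117/347)**2 + 216*(-1/681) = ((-46 + 5)**2 + 117/347)**2 - 72/227 = ((-41)**2 + 117/347)**2 - 72/227 = (1681 + 117/347)**2 - 72/227 = (583424/347)**2 - 72/227 = 340383563776/120409 - 72/227 = 77267060307704/27332843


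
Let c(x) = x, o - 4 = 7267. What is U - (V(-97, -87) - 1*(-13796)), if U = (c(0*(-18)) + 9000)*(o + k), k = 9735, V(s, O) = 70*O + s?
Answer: 153046391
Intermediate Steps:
V(s, O) = s + 70*O
o = 7271 (o = 4 + 7267 = 7271)
U = 153054000 (U = (0*(-18) + 9000)*(7271 + 9735) = (0 + 9000)*17006 = 9000*17006 = 153054000)
U - (V(-97, -87) - 1*(-13796)) = 153054000 - ((-97 + 70*(-87)) - 1*(-13796)) = 153054000 - ((-97 - 6090) + 13796) = 153054000 - (-6187 + 13796) = 153054000 - 1*7609 = 153054000 - 7609 = 153046391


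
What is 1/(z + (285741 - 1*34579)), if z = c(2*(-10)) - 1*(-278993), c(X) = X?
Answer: 1/530135 ≈ 1.8863e-6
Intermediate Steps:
z = 278973 (z = 2*(-10) - 1*(-278993) = -20 + 278993 = 278973)
1/(z + (285741 - 1*34579)) = 1/(278973 + (285741 - 1*34579)) = 1/(278973 + (285741 - 34579)) = 1/(278973 + 251162) = 1/530135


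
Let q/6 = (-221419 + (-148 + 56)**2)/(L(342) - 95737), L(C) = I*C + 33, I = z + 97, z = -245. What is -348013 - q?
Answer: -5092253989/14632 ≈ -3.4802e+5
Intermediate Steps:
I = -148 (I = -245 + 97 = -148)
L(C) = 33 - 148*C (L(C) = -148*C + 33 = 33 - 148*C)
q = 127773/14632 (q = 6*((-221419 + (-148 + 56)**2)/((33 - 148*342) - 95737)) = 6*((-221419 + (-92)**2)/((33 - 50616) - 95737)) = 6*((-221419 + 8464)/(-50583 - 95737)) = 6*(-212955/(-146320)) = 6*(-212955*(-1/146320)) = 6*(42591/29264) = 127773/14632 ≈ 8.7324)
-348013 - q = -348013 - 1*127773/14632 = -348013 - 127773/14632 = -5092253989/14632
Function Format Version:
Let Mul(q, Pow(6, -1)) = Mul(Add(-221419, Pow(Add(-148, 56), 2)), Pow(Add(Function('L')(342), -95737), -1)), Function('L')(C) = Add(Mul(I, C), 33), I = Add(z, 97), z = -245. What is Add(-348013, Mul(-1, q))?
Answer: Rational(-5092253989, 14632) ≈ -3.4802e+5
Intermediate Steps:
I = -148 (I = Add(-245, 97) = -148)
Function('L')(C) = Add(33, Mul(-148, C)) (Function('L')(C) = Add(Mul(-148, C), 33) = Add(33, Mul(-148, C)))
q = Rational(127773, 14632) (q = Mul(6, Mul(Add(-221419, Pow(Add(-148, 56), 2)), Pow(Add(Add(33, Mul(-148, 342)), -95737), -1))) = Mul(6, Mul(Add(-221419, Pow(-92, 2)), Pow(Add(Add(33, -50616), -95737), -1))) = Mul(6, Mul(Add(-221419, 8464), Pow(Add(-50583, -95737), -1))) = Mul(6, Mul(-212955, Pow(-146320, -1))) = Mul(6, Mul(-212955, Rational(-1, 146320))) = Mul(6, Rational(42591, 29264)) = Rational(127773, 14632) ≈ 8.7324)
Add(-348013, Mul(-1, q)) = Add(-348013, Mul(-1, Rational(127773, 14632))) = Add(-348013, Rational(-127773, 14632)) = Rational(-5092253989, 14632)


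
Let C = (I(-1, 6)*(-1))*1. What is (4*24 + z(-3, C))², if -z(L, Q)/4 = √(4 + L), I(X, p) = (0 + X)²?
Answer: 8464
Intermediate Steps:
I(X, p) = X²
C = -1 (C = ((-1)²*(-1))*1 = (1*(-1))*1 = -1*1 = -1)
z(L, Q) = -4*√(4 + L)
(4*24 + z(-3, C))² = (4*24 - 4*√(4 - 3))² = (96 - 4*√1)² = (96 - 4*1)² = (96 - 4)² = 92² = 8464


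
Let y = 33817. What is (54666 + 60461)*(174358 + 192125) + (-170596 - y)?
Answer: 42191883928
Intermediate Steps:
(54666 + 60461)*(174358 + 192125) + (-170596 - y) = (54666 + 60461)*(174358 + 192125) + (-170596 - 1*33817) = 115127*366483 + (-170596 - 33817) = 42192088341 - 204413 = 42191883928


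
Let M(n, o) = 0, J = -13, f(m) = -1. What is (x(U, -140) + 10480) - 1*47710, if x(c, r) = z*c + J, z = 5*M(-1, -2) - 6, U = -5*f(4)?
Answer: -37273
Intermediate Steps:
U = 5 (U = -5*(-1) = 5)
z = -6 (z = 5*0 - 6 = 0 - 6 = -6)
x(c, r) = -13 - 6*c (x(c, r) = -6*c - 13 = -13 - 6*c)
(x(U, -140) + 10480) - 1*47710 = ((-13 - 6*5) + 10480) - 1*47710 = ((-13 - 30) + 10480) - 47710 = (-43 + 10480) - 47710 = 10437 - 47710 = -37273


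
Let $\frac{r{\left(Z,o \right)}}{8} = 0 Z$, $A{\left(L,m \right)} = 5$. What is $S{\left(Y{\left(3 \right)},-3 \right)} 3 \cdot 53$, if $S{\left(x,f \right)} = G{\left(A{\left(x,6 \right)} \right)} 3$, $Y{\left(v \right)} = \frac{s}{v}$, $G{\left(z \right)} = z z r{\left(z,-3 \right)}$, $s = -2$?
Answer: $0$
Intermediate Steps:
$r{\left(Z,o \right)} = 0$ ($r{\left(Z,o \right)} = 8 \cdot 0 Z = 8 \cdot 0 = 0$)
$G{\left(z \right)} = 0$ ($G{\left(z \right)} = z z 0 = z^{2} \cdot 0 = 0$)
$Y{\left(v \right)} = - \frac{2}{v}$
$S{\left(x,f \right)} = 0$ ($S{\left(x,f \right)} = 0 \cdot 3 = 0$)
$S{\left(Y{\left(3 \right)},-3 \right)} 3 \cdot 53 = 0 \cdot 3 \cdot 53 = 0 \cdot 159 = 0$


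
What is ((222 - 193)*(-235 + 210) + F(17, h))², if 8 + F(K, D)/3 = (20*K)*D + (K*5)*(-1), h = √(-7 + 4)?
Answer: -2113184 - 2048160*I*√3 ≈ -2.1132e+6 - 3.5475e+6*I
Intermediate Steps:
h = I*√3 (h = √(-3) = I*√3 ≈ 1.732*I)
F(K, D) = -24 - 15*K + 60*D*K (F(K, D) = -24 + 3*((20*K)*D + (K*5)*(-1)) = -24 + 3*(20*D*K + (5*K)*(-1)) = -24 + 3*(20*D*K - 5*K) = -24 + 3*(-5*K + 20*D*K) = -24 + (-15*K + 60*D*K) = -24 - 15*K + 60*D*K)
((222 - 193)*(-235 + 210) + F(17, h))² = ((222 - 193)*(-235 + 210) + (-24 - 15*17 + 60*(I*√3)*17))² = (29*(-25) + (-24 - 255 + 1020*I*√3))² = (-725 + (-279 + 1020*I*√3))² = (-1004 + 1020*I*√3)²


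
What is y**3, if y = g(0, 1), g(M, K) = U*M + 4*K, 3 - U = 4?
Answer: 64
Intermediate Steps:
U = -1 (U = 3 - 1*4 = 3 - 4 = -1)
g(M, K) = -M + 4*K
y = 4 (y = -1*0 + 4*1 = 0 + 4 = 4)
y**3 = 4**3 = 64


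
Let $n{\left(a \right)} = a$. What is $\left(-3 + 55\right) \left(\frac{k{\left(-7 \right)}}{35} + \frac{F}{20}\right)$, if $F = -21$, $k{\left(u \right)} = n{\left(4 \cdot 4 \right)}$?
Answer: $- \frac{1079}{35} \approx -30.829$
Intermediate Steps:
$k{\left(u \right)} = 16$ ($k{\left(u \right)} = 4 \cdot 4 = 16$)
$\left(-3 + 55\right) \left(\frac{k{\left(-7 \right)}}{35} + \frac{F}{20}\right) = \left(-3 + 55\right) \left(\frac{16}{35} - \frac{21}{20}\right) = 52 \left(16 \cdot \frac{1}{35} - \frac{21}{20}\right) = 52 \left(\frac{16}{35} - \frac{21}{20}\right) = 52 \left(- \frac{83}{140}\right) = - \frac{1079}{35}$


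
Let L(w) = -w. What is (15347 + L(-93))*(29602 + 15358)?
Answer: 694182400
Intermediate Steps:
(15347 + L(-93))*(29602 + 15358) = (15347 - 1*(-93))*(29602 + 15358) = (15347 + 93)*44960 = 15440*44960 = 694182400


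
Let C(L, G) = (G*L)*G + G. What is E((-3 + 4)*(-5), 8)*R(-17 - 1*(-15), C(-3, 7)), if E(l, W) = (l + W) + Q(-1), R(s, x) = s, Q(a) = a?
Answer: -4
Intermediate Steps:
C(L, G) = G + L*G² (C(L, G) = L*G² + G = G + L*G²)
E(l, W) = -1 + W + l (E(l, W) = (l + W) - 1 = (W + l) - 1 = -1 + W + l)
E((-3 + 4)*(-5), 8)*R(-17 - 1*(-15), C(-3, 7)) = (-1 + 8 + (-3 + 4)*(-5))*(-17 - 1*(-15)) = (-1 + 8 + 1*(-5))*(-17 + 15) = (-1 + 8 - 5)*(-2) = 2*(-2) = -4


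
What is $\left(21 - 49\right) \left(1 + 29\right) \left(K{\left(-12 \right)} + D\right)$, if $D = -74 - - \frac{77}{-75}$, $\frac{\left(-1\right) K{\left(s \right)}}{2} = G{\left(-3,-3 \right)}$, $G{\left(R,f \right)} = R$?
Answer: $\frac{289912}{5} \approx 57982.0$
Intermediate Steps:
$K{\left(s \right)} = 6$ ($K{\left(s \right)} = \left(-2\right) \left(-3\right) = 6$)
$D = - \frac{5627}{75}$ ($D = -74 - \left(-77\right) \left(- \frac{1}{75}\right) = -74 - \frac{77}{75} = - \frac{5627}{75} \approx -75.027$)
$\left(21 - 49\right) \left(1 + 29\right) \left(K{\left(-12 \right)} + D\right) = \left(21 - 49\right) \left(1 + 29\right) \left(6 - \frac{5627}{75}\right) = \left(-28\right) 30 \left(- \frac{5177}{75}\right) = \left(-840\right) \left(- \frac{5177}{75}\right) = \frac{289912}{5}$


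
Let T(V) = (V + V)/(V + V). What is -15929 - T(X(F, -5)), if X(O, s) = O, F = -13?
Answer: -15930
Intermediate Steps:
T(V) = 1 (T(V) = (2*V)/((2*V)) = (2*V)*(1/(2*V)) = 1)
-15929 - T(X(F, -5)) = -15929 - 1*1 = -15929 - 1 = -15930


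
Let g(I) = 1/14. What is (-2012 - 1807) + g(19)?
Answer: -53465/14 ≈ -3818.9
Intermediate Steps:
g(I) = 1/14
(-2012 - 1807) + g(19) = (-2012 - 1807) + 1/14 = -3819 + 1/14 = -53465/14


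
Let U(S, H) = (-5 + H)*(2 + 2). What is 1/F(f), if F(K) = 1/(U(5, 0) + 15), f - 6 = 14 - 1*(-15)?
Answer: -5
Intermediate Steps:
U(S, H) = -20 + 4*H (U(S, H) = (-5 + H)*4 = -20 + 4*H)
f = 35 (f = 6 + (14 - 1*(-15)) = 6 + (14 + 15) = 6 + 29 = 35)
F(K) = -⅕ (F(K) = 1/((-20 + 4*0) + 15) = 1/((-20 + 0) + 15) = 1/(-20 + 15) = 1/(-5) = -⅕)
1/F(f) = 1/(-⅕) = -5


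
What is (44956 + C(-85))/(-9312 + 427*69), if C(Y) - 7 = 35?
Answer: 44998/20151 ≈ 2.2330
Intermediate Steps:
C(Y) = 42 (C(Y) = 7 + 35 = 42)
(44956 + C(-85))/(-9312 + 427*69) = (44956 + 42)/(-9312 + 427*69) = 44998/(-9312 + 29463) = 44998/20151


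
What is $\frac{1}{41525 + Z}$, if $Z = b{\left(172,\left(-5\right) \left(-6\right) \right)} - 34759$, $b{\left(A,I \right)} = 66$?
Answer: $\frac{1}{6832} \approx 0.00014637$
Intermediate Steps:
$Z = -34693$ ($Z = 66 - 34759 = -34693$)
$\frac{1}{41525 + Z} = \frac{1}{41525 - 34693} = \frac{1}{6832}$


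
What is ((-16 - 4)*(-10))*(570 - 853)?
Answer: -56600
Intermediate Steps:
((-16 - 4)*(-10))*(570 - 853) = -20*(-10)*(-283) = 200*(-283) = -56600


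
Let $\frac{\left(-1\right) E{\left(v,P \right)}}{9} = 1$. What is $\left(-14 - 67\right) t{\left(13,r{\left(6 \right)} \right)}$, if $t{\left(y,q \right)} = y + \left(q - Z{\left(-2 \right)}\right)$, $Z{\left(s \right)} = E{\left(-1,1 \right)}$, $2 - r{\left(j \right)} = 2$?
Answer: $-1782$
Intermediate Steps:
$E{\left(v,P \right)} = -9$ ($E{\left(v,P \right)} = \left(-9\right) 1 = -9$)
$r{\left(j \right)} = 0$ ($r{\left(j \right)} = 2 - 2 = 0$)
$Z{\left(s \right)} = -9$
$t{\left(y,q \right)} = 9 + q + y$ ($t{\left(y,q \right)} = y + \left(q - -9\right) = y + \left(q + 9\right) = y + \left(9 + q\right) = 9 + q + y$)
$\left(-14 - 67\right) t{\left(13,r{\left(6 \right)} \right)} = \left(-14 - 67\right) \left(9 + 0 + 13\right) = \left(-81\right) 22 = -1782$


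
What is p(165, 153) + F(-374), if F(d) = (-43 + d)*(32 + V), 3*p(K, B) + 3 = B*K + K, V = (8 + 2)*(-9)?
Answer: 32655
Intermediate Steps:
V = -90 (V = 10*(-9) = -90)
p(K, B) = -1 + K/3 + B*K/3 (p(K, B) = -1 + (B*K + K)/3 = -1 + (K + B*K)/3 = -1 + (K/3 + B*K/3) = -1 + K/3 + B*K/3)
F(d) = 2494 - 58*d (F(d) = (-43 + d)*(32 - 90) = (-43 + d)*(-58) = 2494 - 58*d)
p(165, 153) + F(-374) = (-1 + (⅓)*165 + (⅓)*153*165) + (2494 - 58*(-374)) = (-1 + 55 + 8415) + (2494 + 21692) = 8469 + 24186 = 32655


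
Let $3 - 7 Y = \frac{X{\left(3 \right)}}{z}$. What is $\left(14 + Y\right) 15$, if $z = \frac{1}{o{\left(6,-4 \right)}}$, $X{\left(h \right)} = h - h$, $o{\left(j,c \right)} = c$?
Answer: $\frac{1515}{7} \approx 216.43$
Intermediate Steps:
$X{\left(h \right)} = 0$
$z = - \frac{1}{4}$ ($z = \frac{1}{-4} = - \frac{1}{4} \approx -0.25$)
$Y = \frac{3}{7}$ ($Y = \frac{3}{7} - \frac{0 \frac{1}{- \frac{1}{4}}}{7} = \frac{3}{7} - \frac{0 \left(-4\right)}{7} = \frac{3}{7} - 0 = \frac{3}{7} + 0 = \frac{3}{7} \approx 0.42857$)
$\left(14 + Y\right) 15 = \left(14 + \frac{3}{7}\right) 15 = \frac{101}{7} \cdot 15 = \frac{1515}{7}$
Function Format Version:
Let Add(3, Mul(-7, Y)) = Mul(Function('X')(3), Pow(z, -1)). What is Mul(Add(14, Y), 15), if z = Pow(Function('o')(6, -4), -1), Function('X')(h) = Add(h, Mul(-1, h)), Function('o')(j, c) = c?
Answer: Rational(1515, 7) ≈ 216.43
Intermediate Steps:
Function('X')(h) = 0
z = Rational(-1, 4) (z = Pow(-4, -1) = Rational(-1, 4) ≈ -0.25000)
Y = Rational(3, 7) (Y = Add(Rational(3, 7), Mul(Rational(-1, 7), Mul(0, Pow(Rational(-1, 4), -1)))) = Add(Rational(3, 7), Mul(Rational(-1, 7), Mul(0, -4))) = Add(Rational(3, 7), Mul(Rational(-1, 7), 0)) = Add(Rational(3, 7), 0) = Rational(3, 7) ≈ 0.42857)
Mul(Add(14, Y), 15) = Mul(Add(14, Rational(3, 7)), 15) = Mul(Rational(101, 7), 15) = Rational(1515, 7)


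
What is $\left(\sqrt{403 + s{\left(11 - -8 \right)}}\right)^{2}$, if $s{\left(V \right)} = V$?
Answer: $422$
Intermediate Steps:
$\left(\sqrt{403 + s{\left(11 - -8 \right)}}\right)^{2} = \left(\sqrt{403 + \left(11 - -8\right)}\right)^{2} = \left(\sqrt{403 + \left(11 + 8\right)}\right)^{2} = \left(\sqrt{403 + 19}\right)^{2} = \left(\sqrt{422}\right)^{2} = 422$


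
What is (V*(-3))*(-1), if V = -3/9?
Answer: -1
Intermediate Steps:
V = -⅓ (V = -3*⅑ = -⅓ ≈ -0.33333)
(V*(-3))*(-1) = -⅓*(-3)*(-1) = 1*(-1) = -1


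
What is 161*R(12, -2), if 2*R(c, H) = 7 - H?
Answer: 1449/2 ≈ 724.50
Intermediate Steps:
R(c, H) = 7/2 - H/2 (R(c, H) = (7 - H)/2 = 7/2 - H/2)
161*R(12, -2) = 161*(7/2 - ½*(-2)) = 161*(7/2 + 1) = 161*(9/2) = 1449/2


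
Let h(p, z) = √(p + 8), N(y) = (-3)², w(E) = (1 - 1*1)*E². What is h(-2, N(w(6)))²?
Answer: 6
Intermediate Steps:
w(E) = 0 (w(E) = (1 - 1)*E² = 0*E² = 0)
N(y) = 9
h(p, z) = √(8 + p)
h(-2, N(w(6)))² = (√(8 - 2))² = (√6)² = 6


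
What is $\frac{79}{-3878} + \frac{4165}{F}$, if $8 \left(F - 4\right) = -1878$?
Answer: $- \frac{64680397}{3579394} \approx -18.07$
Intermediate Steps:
$F = - \frac{923}{4}$ ($F = 4 + \frac{1}{8} \left(-1878\right) = 4 - \frac{939}{4} = - \frac{923}{4} \approx -230.75$)
$\frac{79}{-3878} + \frac{4165}{F} = \frac{79}{-3878} + \frac{4165}{- \frac{923}{4}} = 79 \left(- \frac{1}{3878}\right) + 4165 \left(- \frac{4}{923}\right) = - \frac{79}{3878} - \frac{16660}{923} = - \frac{64680397}{3579394}$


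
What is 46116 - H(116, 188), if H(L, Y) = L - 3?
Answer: 46003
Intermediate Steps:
H(L, Y) = -3 + L
46116 - H(116, 188) = 46116 - (-3 + 116) = 46116 - 1*113 = 46116 - 113 = 46003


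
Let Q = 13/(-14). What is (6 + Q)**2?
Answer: 5041/196 ≈ 25.719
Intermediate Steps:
Q = -13/14 (Q = 13*(-1/14) = -13/14 ≈ -0.92857)
(6 + Q)**2 = (6 - 13/14)**2 = (71/14)**2 = 5041/196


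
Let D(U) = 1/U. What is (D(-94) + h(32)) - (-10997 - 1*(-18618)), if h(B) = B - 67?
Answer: -719665/94 ≈ -7656.0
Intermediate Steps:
h(B) = -67 + B
(D(-94) + h(32)) - (-10997 - 1*(-18618)) = (1/(-94) + (-67 + 32)) - (-10997 - 1*(-18618)) = (-1/94 - 35) - (-10997 + 18618) = -3291/94 - 1*7621 = -3291/94 - 7621 = -719665/94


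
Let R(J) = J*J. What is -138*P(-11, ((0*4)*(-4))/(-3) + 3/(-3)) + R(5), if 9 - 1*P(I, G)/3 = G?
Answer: -4115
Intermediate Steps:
P(I, G) = 27 - 3*G
R(J) = J²
-138*P(-11, ((0*4)*(-4))/(-3) + 3/(-3)) + R(5) = -138*(27 - 3*(((0*4)*(-4))/(-3) + 3/(-3))) + 5² = -138*(27 - 3*((0*(-4))*(-⅓) + 3*(-⅓))) + 25 = -138*(27 - 3*(0*(-⅓) - 1)) + 25 = -138*(27 - 3*(0 - 1)) + 25 = -138*(27 - 3*(-1)) + 25 = -138*(27 + 3) + 25 = -138*30 + 25 = -4140 + 25 = -4115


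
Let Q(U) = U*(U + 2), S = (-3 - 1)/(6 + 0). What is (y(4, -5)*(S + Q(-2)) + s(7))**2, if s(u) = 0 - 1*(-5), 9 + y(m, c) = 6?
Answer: 49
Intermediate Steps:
y(m, c) = -3 (y(m, c) = -9 + 6 = -3)
S = -2/3 (S = -4/6 = -4*1/6 = -2/3 ≈ -0.66667)
s(u) = 5 (s(u) = 0 + 5 = 5)
Q(U) = U*(2 + U)
(y(4, -5)*(S + Q(-2)) + s(7))**2 = (-3*(-2/3 - 2*(2 - 2)) + 5)**2 = (-3*(-2/3 - 2*0) + 5)**2 = (-3*(-2/3 + 0) + 5)**2 = (-3*(-2/3) + 5)**2 = (2 + 5)**2 = 7**2 = 49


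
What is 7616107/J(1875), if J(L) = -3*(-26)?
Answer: 7616107/78 ≈ 97642.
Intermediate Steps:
J(L) = 78
7616107/J(1875) = 7616107/78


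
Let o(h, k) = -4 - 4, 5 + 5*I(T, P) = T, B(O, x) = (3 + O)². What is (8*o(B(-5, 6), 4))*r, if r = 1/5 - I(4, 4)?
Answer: -128/5 ≈ -25.600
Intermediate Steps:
I(T, P) = -1 + T/5
o(h, k) = -8
r = ⅖ (r = 1/5 - (-1 + (⅕)*4) = ⅕ - (-1 + ⅘) = ⅕ - 1*(-⅕) = ⅕ + ⅕ = ⅖ ≈ 0.40000)
(8*o(B(-5, 6), 4))*r = (8*(-8))*(⅖) = -64*⅖ = -128/5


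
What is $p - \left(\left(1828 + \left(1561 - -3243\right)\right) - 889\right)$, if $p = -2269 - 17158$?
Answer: $-25170$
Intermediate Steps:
$p = -19427$
$p - \left(\left(1828 + \left(1561 - -3243\right)\right) - 889\right) = -19427 - \left(\left(1828 + \left(1561 - -3243\right)\right) - 889\right) = -19427 - \left(\left(1828 + \left(1561 + 3243\right)\right) - 889\right) = -19427 - \left(\left(1828 + 4804\right) - 889\right) = -19427 - \left(6632 - 889\right) = -19427 - 5743 = -25170$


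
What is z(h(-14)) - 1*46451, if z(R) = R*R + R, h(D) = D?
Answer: -46269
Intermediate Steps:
z(R) = R + R² (z(R) = R² + R = R + R²)
z(h(-14)) - 1*46451 = -14*(1 - 14) - 1*46451 = -14*(-13) - 46451 = 182 - 46451 = -46269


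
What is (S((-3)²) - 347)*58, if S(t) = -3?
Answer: -20300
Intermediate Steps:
(S((-3)²) - 347)*58 = (-3 - 347)*58 = -350*58 = -20300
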